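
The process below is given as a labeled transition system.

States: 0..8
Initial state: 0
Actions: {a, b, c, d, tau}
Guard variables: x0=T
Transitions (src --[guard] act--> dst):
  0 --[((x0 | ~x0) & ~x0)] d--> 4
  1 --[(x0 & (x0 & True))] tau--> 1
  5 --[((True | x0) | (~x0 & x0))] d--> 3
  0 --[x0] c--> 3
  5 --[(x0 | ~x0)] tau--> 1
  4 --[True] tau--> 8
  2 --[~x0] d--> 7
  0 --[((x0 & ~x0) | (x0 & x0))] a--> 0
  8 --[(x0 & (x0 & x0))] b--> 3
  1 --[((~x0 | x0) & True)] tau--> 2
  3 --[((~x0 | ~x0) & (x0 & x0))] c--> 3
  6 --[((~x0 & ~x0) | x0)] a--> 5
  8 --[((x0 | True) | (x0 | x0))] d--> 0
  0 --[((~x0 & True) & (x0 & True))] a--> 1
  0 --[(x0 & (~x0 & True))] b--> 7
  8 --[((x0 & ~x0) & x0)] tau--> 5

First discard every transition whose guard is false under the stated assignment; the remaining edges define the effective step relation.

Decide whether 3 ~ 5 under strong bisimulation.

Compute ~ classes (split until stable):
  π0 = {{0,1,2,3,4,5,6,7,8}}
  π1 = {{0},{1,4},{2,3,7},{5},{6},{8}}
  π2 = {{0},{1},{2,3,7},{4},{5},{6},{8}}
stable after 3 split(s): 7 block(s)
3∈{2,3,7}, 5∈{5}

Answer: NOT BISIMILAR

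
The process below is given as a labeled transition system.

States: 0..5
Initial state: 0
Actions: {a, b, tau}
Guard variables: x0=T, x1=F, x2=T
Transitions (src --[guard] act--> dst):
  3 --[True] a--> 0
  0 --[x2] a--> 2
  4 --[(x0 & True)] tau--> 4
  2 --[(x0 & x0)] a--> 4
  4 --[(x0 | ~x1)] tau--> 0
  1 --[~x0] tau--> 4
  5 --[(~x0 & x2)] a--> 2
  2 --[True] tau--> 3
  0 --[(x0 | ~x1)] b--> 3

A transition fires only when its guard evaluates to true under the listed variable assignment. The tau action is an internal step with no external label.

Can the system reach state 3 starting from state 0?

7 transition(s) survive guard evaluation.
depth 0: {0}
depth 1: {2,3}  cumulative {0,2,3}
depth 2: {4}  cumulative {0,2,3,4}
Reachable = {0,2,3,4}
trace reaching 3: b

Answer: REACHABLE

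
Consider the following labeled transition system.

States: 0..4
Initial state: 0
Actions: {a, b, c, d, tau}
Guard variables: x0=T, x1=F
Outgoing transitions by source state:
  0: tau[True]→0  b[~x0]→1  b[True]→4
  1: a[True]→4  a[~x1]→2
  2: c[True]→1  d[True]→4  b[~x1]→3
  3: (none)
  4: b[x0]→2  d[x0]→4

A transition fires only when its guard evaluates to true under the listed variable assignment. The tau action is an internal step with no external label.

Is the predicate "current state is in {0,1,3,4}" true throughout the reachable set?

Answer: INVARIANT VIOLATED at state 2

Working:
Safe = {0,1,3,4}
Reachable = {0,1,2,3,4}
  0: safe
  1: safe
  2: outside
  3: safe
  4: safe
reach 2 via b·b — violates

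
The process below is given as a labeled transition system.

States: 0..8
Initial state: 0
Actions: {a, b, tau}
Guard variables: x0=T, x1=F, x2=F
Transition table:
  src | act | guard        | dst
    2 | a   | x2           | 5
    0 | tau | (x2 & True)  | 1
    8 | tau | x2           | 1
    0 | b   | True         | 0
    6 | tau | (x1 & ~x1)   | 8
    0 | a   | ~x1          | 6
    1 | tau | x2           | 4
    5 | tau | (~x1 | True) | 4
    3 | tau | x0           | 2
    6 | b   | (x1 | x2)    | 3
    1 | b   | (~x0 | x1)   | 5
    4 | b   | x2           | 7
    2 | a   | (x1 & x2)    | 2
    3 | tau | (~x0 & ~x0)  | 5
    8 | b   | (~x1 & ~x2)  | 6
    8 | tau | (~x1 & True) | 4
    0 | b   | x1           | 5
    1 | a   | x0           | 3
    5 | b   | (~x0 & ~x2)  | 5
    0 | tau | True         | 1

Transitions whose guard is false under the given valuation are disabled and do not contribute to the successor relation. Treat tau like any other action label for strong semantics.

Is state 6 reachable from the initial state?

Answer: REACHABLE

Analysis:
After dropping false guards: 8 live edges.
Layer 0: {0}
Layer 1: {1,6}  total {0,1,6}
Layer 2: {3}  total {0,1,3,6}
Layer 3: {2}  total {0,1,2,3,6}
R = {0,1,2,3,6}
trace reaching 6: a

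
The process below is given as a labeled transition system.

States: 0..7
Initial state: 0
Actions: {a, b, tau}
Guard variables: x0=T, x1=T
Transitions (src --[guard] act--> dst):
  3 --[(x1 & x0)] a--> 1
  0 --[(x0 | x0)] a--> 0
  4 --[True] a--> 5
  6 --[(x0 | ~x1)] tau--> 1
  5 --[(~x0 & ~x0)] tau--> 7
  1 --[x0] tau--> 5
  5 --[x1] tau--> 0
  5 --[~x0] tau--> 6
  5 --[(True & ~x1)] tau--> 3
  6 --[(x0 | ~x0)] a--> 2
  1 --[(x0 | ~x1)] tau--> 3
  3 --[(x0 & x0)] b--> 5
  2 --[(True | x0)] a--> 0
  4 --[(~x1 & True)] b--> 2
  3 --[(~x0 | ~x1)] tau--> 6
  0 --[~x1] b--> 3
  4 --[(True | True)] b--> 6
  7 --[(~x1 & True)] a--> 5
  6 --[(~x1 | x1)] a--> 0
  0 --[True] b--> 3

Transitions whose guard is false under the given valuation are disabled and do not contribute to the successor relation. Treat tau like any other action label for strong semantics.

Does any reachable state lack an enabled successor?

R = {0,1,3,5}
  0: a→0  b→3  [2 exit(s)]
  1: tau→3  tau→5  [2 exit(s)]
  3: a→1  b→5  [2 exit(s)]
  5: tau→0  [1 exit(s)]

Answer: DEADLOCK-FREE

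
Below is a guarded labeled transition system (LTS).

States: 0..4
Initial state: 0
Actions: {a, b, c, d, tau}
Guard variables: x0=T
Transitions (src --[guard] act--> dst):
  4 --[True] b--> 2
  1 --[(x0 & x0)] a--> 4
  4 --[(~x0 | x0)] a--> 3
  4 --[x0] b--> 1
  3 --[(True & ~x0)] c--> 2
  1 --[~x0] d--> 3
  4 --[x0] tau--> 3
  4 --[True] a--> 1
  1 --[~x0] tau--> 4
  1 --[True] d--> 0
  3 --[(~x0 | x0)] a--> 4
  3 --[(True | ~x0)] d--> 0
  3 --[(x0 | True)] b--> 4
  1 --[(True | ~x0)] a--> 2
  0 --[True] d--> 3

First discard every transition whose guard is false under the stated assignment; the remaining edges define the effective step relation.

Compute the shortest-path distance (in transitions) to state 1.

Answer: 3

Trace:
Layered search for 1:
  depth 0: {0}
  depth 1: {3}
  depth 2: {4}
  depth 3: {1,2}
depth(1)=3, e.g. d·a·a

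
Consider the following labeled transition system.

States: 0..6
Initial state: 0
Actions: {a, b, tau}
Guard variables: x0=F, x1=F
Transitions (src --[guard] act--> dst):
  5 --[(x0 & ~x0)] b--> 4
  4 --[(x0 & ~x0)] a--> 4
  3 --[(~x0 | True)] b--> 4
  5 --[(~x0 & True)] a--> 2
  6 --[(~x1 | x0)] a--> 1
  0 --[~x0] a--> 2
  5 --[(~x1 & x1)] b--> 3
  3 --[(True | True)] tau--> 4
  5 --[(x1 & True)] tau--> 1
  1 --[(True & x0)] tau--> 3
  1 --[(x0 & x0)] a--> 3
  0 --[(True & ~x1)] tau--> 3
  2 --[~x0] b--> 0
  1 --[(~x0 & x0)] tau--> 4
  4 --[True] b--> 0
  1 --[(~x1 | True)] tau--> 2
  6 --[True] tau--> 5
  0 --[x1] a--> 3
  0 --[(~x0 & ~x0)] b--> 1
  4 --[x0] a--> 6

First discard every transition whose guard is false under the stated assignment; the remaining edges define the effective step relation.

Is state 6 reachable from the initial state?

After dropping false guards: 11 live edges.
depth 0: {0}
depth 1: {1,2,3}  now seen {0,1,2,3}
depth 2: {4}  now seen {0,1,2,3,4}
Reach set: {0,1,2,3,4}

Answer: UNREACHABLE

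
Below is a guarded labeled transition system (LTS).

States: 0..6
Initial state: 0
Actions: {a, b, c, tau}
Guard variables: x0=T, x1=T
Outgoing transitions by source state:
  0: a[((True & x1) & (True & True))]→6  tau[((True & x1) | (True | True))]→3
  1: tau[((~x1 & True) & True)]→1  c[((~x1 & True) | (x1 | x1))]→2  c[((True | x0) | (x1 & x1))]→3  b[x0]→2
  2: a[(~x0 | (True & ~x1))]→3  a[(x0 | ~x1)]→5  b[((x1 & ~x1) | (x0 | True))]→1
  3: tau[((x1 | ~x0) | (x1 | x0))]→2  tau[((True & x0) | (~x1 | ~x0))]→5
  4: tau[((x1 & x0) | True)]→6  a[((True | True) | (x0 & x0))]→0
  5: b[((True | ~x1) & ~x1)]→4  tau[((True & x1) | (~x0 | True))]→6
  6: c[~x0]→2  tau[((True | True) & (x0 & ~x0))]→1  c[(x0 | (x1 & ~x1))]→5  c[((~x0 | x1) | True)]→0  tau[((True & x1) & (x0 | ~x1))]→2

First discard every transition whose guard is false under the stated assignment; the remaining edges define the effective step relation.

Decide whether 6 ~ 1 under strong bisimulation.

Answer: NOT BISIMILAR

Working:
Refine partition for ~:
  π0 = {{0,1,2,3,4,5,6}}
  π1 = {{0,4},{1},{2},{3,5},{6}}
  π2 = {{0},{1},{2},{3},{4},{5},{6}}
7 equivalence class(es) (converged in 3)
[6]={6}  [1]={1}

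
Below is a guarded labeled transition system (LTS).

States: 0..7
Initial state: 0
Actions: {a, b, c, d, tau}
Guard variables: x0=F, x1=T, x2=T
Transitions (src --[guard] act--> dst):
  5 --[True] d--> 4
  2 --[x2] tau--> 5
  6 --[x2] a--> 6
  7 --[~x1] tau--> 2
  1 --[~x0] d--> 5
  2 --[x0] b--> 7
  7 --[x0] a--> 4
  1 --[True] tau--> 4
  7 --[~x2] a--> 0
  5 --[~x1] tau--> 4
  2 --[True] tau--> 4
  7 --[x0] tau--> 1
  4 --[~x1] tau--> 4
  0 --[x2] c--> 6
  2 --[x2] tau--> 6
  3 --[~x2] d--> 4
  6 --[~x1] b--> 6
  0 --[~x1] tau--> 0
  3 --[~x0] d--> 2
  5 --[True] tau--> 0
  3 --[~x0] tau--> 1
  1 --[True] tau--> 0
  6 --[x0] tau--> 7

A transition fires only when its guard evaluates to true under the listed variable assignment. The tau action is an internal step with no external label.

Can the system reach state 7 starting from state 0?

Guard filter leaves 12 enabled edge(s).
Layer 0: {0}
Layer 1: {6}  cumulative {0,6}
R = {0,6}

Answer: UNREACHABLE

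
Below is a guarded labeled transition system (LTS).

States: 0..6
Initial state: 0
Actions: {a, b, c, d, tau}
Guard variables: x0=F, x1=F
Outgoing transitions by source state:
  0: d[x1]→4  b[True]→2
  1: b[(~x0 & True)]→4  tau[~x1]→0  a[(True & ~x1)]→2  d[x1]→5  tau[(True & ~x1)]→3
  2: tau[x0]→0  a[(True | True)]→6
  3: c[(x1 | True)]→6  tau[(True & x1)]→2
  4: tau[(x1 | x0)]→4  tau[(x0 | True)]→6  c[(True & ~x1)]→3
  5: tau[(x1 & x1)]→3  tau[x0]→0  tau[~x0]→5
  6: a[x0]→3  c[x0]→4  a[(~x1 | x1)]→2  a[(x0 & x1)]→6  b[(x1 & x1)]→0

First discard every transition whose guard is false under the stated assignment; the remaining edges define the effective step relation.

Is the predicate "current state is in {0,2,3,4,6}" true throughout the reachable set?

Answer: INVARIANT HOLDS

Trace:
Allowed set {0,2,3,4,6}
Reach set: {0,2,6}
  0: safe
  2: safe
  6: safe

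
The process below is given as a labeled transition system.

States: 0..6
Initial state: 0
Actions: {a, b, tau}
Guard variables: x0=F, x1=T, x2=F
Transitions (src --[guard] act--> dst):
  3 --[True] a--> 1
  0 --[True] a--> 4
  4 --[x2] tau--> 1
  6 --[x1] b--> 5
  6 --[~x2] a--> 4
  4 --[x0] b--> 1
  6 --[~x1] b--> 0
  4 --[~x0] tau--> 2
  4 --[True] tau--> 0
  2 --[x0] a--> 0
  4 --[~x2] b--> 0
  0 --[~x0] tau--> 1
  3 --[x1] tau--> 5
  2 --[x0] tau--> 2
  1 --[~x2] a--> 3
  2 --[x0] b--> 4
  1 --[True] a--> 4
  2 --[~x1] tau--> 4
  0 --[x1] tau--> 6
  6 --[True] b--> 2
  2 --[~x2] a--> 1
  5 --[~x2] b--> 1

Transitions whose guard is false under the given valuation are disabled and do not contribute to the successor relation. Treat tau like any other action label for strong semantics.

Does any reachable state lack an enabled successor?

Reach set: {0,1,2,3,4,5,6}
  0: a→4  tau→1  tau→6  [3 exit(s)]
  1: a→3  a→4  [2 exit(s)]
  2: a→1  [1 exit(s)]
  3: a→1  tau→5  [2 exit(s)]
  4: b→0  tau→0  tau→2  [3 exit(s)]
  5: b→1  [1 exit(s)]
  6: a→4  b→2  b→5  [3 exit(s)]

Answer: DEADLOCK-FREE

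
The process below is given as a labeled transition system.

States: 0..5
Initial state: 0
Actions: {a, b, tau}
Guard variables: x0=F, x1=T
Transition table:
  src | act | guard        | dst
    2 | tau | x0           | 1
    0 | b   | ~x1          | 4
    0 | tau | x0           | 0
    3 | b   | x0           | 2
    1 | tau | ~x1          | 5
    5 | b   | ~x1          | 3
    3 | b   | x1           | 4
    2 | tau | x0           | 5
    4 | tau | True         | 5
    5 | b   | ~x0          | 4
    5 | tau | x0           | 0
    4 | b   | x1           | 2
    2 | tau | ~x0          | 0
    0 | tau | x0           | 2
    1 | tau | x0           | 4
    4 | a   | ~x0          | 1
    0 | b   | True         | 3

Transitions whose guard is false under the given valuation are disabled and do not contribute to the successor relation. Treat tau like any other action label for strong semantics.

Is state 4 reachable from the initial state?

7 transition(s) survive guard evaluation.
L0 = {0}
L1 = {3}  cumulative {0,3}
L2 = {4}  cumulative {0,3,4}
L3 = {1,2,5}  cumulative {0,1,2,3,4,5}
Reachable = {0,1,2,3,4,5}
trace reaching 4: b·b

Answer: REACHABLE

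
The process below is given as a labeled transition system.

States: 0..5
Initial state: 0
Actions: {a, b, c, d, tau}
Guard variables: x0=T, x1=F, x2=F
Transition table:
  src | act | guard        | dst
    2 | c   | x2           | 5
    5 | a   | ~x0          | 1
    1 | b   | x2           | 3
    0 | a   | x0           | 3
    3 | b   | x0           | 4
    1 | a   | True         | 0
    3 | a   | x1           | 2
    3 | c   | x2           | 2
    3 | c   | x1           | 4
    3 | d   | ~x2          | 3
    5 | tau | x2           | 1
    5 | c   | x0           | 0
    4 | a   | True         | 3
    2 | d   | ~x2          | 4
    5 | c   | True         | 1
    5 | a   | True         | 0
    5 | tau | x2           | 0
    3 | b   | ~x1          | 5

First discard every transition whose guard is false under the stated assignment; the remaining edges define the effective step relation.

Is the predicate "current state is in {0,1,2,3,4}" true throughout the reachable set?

Answer: INVARIANT VIOLATED at state 5

Working:
Inv-set: {0,1,2,3,4}
Reachable = {0,1,3,4,5}
  0: safe
  1: safe
  3: safe
  4: safe
  5: ✗ unsafe
reach 5 via a·b — violates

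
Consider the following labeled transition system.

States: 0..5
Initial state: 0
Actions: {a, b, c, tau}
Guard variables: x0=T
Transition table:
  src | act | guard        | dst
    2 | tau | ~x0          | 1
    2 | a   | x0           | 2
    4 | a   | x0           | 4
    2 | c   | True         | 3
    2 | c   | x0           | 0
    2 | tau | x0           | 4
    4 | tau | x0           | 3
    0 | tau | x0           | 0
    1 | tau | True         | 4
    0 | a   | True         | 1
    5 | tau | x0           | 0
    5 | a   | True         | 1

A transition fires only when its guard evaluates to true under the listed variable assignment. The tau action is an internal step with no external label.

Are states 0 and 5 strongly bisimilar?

Refine partition for ~:
  P[0] = {{0,1,2,3,4,5}}
  P[1] = {{0,4,5},{1},{2},{3}}
  P[2] = {{0,5},{1},{2},{3},{4}}
stable after 3 split(s): 5 block(s)
[0]={0,5}  [5]={0,5}

Answer: BISIMILAR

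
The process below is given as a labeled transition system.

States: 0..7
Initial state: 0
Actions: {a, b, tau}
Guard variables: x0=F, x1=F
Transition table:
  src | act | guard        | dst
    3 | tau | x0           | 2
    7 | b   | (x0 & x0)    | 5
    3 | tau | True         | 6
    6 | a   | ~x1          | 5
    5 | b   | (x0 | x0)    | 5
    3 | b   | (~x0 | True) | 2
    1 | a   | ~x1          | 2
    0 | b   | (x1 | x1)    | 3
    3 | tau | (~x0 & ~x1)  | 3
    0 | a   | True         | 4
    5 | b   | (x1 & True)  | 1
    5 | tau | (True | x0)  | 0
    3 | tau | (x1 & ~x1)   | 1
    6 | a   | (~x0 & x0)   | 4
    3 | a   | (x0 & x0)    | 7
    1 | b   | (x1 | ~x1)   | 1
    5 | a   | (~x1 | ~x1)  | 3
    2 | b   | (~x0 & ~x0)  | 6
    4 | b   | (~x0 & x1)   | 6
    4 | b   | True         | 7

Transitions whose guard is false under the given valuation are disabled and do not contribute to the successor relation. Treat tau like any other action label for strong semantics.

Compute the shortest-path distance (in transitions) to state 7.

BFS to 7:
  L0 = {0}
  L1 = {4}
  L2 = {7}
depth(7)=2, e.g. a·b

Answer: 2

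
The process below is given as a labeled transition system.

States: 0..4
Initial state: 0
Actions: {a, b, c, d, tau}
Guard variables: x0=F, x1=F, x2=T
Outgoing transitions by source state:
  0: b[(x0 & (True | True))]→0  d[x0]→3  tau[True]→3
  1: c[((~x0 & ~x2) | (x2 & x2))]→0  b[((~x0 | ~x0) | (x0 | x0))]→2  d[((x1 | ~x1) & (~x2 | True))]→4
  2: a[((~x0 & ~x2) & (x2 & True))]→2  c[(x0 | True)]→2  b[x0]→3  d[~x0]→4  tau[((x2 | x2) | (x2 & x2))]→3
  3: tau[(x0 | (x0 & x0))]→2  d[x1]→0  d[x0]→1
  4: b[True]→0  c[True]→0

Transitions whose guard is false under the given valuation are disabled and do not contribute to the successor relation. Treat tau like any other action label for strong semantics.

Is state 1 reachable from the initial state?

9 transition(s) survive guard evaluation.
depth 0: {0}
depth 1: {3}  cumulative {0,3}
R = {0,3}

Answer: UNREACHABLE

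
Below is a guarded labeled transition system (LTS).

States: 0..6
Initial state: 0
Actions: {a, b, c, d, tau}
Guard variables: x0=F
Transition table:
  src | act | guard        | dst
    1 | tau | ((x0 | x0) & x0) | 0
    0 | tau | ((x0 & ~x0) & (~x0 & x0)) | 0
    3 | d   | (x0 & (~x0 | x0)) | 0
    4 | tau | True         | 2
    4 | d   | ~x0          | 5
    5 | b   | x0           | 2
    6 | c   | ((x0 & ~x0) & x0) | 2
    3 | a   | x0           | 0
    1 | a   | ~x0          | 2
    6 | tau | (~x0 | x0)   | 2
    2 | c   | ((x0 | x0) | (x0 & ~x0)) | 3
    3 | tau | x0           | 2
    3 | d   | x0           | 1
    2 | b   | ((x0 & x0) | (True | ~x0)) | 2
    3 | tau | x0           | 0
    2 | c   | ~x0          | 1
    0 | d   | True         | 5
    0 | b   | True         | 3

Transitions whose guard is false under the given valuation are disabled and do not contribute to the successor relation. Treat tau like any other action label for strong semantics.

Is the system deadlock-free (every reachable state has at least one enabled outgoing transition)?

Answer: DEADLOCK at state 3

Working:
Reachable = {0,3,5}
  0: b→3  d→5  [2 exit(s)]
  3: ∅  [STUCK]
  5: ∅  [STUCK]
Path to 3: b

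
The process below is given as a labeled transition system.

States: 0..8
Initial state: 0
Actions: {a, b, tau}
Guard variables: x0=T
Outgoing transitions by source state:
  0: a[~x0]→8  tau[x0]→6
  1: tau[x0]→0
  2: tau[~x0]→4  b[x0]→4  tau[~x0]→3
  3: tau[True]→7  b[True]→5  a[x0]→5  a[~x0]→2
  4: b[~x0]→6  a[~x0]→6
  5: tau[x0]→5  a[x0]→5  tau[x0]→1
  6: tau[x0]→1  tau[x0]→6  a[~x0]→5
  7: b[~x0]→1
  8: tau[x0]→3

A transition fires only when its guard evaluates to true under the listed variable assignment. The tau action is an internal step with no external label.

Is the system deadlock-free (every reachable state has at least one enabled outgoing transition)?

Answer: DEADLOCK-FREE

Analysis:
Reach set: {0,1,6}
  0: tau→6  [1 exit(s)]
  1: tau→0  [1 exit(s)]
  6: tau→1  tau→6  [2 exit(s)]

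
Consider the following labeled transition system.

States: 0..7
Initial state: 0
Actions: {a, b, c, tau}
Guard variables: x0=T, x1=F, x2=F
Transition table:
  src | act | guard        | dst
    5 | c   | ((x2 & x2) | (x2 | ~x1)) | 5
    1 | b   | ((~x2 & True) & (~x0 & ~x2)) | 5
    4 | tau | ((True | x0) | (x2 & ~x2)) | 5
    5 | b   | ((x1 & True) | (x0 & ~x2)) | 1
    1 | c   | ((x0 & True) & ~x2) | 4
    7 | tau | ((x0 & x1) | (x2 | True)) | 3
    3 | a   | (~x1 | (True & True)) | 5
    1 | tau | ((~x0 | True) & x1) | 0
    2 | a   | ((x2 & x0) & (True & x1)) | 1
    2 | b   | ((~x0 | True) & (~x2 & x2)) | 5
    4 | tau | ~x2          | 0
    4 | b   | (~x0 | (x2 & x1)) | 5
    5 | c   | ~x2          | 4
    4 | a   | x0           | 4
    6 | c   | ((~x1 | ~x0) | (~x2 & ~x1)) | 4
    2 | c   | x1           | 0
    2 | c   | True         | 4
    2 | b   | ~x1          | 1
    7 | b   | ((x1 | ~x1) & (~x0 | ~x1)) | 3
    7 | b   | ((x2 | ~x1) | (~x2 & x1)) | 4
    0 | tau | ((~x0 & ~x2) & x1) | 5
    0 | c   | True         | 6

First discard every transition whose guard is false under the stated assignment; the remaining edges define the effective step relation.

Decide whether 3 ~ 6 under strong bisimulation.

Answer: NOT BISIMILAR

Analysis:
Bisimulation quotient by refinement:
  round 0: {{0,1,2,3,4,5,6,7}}
  round 1: {{0,1,6},{2,5},{3},{4},{7}}
  round 2: {{0},{1,6},{2},{3},{4},{5},{7}}
7 equivalence class(es) (converged in 3)
class of 3: {3}; class of 6: {1,6}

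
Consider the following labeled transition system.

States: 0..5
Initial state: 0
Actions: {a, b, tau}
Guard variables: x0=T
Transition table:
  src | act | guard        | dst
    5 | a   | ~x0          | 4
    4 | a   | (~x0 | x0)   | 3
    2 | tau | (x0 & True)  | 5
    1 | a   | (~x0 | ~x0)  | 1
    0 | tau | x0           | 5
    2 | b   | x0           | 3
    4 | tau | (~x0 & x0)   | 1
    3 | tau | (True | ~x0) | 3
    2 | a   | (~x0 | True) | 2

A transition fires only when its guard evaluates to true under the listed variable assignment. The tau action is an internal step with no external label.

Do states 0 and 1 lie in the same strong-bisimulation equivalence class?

Bisimulation quotient by refinement:
  round 0: {{0,1,2,3,4,5}}
  round 1: {{0,3},{1,5},{2},{4}}
  round 2: {{0},{1,5},{2},{3},{4}}
Fixed point at round 3; 5 class(es).
0∈{0}, 1∈{1,5}

Answer: NOT BISIMILAR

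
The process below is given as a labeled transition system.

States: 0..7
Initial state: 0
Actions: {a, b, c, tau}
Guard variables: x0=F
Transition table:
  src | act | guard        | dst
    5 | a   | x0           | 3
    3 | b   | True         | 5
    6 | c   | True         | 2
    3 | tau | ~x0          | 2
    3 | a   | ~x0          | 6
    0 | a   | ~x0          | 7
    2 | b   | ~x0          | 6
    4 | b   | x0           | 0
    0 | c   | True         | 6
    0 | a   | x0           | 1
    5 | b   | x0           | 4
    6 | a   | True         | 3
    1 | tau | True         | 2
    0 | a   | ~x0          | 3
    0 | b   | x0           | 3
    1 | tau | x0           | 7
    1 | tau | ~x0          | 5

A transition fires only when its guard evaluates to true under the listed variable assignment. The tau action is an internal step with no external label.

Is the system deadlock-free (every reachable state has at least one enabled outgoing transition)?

Answer: DEADLOCK at state 5

Working:
Reach set: {0,2,3,5,6,7}
  0: a→3  a→7  c→6  [3 exit(s)]
  2: b→6  [1 exit(s)]
  3: a→6  b→5  tau→2  [3 exit(s)]
  5: ∅  [deadlock]
  6: a→3  c→2  [2 exit(s)]
  7: ∅  [deadlock]
witness 5: a·b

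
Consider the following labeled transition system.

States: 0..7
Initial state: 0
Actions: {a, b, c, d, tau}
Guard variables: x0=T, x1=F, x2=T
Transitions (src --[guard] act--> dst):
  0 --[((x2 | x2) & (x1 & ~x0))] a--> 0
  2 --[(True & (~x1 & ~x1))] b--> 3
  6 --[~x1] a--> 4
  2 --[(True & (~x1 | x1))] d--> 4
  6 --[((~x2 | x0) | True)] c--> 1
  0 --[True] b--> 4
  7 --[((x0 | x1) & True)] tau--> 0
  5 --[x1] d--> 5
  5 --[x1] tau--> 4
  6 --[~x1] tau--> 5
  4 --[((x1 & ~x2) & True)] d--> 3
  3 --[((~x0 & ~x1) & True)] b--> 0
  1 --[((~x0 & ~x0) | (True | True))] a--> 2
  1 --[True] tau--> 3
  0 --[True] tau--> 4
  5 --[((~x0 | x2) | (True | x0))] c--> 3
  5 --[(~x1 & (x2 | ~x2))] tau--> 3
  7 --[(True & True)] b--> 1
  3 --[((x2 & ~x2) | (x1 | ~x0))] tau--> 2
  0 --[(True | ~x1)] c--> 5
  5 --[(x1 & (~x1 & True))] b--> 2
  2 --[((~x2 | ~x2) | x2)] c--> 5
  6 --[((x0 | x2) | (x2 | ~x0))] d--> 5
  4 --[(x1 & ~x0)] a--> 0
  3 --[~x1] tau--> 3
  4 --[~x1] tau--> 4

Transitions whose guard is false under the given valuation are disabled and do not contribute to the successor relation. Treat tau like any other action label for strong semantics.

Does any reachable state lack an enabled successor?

Answer: DEADLOCK-FREE

Analysis:
R = {0,3,4,5}
  0: b→4  c→5  tau→4  [3 out]
  3: tau→3  [1 out]
  4: tau→4  [1 out]
  5: c→3  tau→3  [2 out]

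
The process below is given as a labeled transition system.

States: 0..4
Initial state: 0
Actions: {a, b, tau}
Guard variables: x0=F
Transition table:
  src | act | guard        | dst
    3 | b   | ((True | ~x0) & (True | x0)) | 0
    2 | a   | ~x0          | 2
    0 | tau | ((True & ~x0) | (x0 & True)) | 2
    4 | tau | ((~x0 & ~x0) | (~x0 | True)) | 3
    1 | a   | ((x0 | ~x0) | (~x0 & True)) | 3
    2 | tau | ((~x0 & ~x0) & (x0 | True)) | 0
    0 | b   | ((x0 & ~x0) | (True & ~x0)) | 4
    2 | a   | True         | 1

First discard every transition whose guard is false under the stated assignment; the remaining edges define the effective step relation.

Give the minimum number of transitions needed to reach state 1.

BFS to 1:
  L0 = {0}
  L1 = {2,4}
  L2 = {1,3}
depth(1)=2, e.g. tau·a

Answer: 2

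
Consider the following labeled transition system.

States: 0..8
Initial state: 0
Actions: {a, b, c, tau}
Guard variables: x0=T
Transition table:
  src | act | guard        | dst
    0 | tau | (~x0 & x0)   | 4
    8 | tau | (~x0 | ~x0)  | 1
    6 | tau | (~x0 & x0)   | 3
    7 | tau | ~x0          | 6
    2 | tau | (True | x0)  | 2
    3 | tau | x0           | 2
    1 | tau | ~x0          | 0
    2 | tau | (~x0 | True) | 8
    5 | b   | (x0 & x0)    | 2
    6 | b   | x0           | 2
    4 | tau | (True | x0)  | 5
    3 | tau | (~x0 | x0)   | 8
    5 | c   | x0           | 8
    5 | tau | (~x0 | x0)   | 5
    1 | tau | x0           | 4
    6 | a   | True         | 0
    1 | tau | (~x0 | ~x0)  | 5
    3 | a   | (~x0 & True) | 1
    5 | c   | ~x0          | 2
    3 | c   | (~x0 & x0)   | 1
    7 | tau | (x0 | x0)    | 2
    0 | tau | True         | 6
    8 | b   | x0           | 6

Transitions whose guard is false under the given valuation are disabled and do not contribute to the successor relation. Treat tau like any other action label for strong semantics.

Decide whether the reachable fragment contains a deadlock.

Answer: DEADLOCK-FREE

Analysis:
Reachable = {0,2,6,8}
  0: tau→6  [deg 1]
  2: tau→2  tau→8  [deg 2]
  6: a→0  b→2  [deg 2]
  8: b→6  [deg 1]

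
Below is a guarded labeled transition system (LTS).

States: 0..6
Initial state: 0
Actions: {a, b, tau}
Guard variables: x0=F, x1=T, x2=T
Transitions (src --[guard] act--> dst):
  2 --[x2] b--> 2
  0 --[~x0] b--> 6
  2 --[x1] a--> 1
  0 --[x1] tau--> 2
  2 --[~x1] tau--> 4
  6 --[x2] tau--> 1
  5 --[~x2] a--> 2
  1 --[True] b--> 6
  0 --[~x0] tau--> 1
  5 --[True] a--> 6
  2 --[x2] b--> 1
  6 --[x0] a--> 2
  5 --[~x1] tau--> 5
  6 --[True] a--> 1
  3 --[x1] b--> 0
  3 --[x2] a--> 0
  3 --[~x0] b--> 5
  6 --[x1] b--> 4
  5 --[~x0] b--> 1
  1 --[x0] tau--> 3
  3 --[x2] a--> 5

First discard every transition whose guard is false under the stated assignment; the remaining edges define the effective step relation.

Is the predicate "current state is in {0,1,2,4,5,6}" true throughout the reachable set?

Answer: INVARIANT HOLDS

Trace:
Allowed set {0,1,2,4,5,6}
Reach set: {0,1,2,4,6}
  0: ok
  1: ok
  2: ok
  4: ok
  6: ok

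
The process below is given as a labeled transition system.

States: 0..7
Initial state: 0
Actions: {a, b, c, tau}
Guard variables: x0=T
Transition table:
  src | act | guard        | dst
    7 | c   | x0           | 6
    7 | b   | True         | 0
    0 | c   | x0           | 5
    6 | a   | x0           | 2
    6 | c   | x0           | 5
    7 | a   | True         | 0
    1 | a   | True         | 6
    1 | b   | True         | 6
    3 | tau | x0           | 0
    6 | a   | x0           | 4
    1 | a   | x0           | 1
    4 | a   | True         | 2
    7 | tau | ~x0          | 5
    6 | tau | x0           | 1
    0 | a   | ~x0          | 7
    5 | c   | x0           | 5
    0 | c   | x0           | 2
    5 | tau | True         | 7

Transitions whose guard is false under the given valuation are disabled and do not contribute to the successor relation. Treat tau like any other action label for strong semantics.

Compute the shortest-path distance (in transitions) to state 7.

Layered search for 7:
  depth 0: {0}
  depth 1: {2,5}
  depth 2: {7}
depth(7)=2, e.g. c·tau

Answer: 2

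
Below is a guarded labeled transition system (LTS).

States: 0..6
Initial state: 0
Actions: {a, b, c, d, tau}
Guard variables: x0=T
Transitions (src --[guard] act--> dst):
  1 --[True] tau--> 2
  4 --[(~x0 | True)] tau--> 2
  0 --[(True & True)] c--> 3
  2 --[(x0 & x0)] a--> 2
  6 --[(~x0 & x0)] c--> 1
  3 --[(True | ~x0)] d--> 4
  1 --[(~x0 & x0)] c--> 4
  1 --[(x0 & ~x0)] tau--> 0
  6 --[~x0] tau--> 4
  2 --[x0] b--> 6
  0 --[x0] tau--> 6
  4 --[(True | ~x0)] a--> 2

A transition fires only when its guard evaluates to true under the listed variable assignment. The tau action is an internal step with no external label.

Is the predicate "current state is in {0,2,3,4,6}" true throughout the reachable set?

Inv-set: {0,2,3,4,6}
Reach set: {0,2,3,4,6}
  0: ok
  2: ok
  3: ok
  4: ok
  6: ok

Answer: INVARIANT HOLDS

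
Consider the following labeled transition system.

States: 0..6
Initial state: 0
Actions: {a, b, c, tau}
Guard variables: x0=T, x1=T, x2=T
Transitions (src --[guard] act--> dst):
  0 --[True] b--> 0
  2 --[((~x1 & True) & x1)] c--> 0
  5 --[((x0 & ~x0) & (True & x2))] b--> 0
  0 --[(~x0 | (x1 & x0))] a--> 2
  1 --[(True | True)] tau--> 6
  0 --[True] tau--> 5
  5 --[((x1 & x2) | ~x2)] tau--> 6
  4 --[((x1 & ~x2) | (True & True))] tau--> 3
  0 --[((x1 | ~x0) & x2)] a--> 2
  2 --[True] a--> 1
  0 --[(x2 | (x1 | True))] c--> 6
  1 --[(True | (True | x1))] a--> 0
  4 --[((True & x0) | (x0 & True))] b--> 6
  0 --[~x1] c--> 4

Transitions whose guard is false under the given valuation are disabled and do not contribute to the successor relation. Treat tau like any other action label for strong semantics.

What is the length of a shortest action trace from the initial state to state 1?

BFS to 1:
  L0 = {0}
  L1 = {2,5,6}
  L2 = {1}
first hit 1 at d=2 via a·a

Answer: 2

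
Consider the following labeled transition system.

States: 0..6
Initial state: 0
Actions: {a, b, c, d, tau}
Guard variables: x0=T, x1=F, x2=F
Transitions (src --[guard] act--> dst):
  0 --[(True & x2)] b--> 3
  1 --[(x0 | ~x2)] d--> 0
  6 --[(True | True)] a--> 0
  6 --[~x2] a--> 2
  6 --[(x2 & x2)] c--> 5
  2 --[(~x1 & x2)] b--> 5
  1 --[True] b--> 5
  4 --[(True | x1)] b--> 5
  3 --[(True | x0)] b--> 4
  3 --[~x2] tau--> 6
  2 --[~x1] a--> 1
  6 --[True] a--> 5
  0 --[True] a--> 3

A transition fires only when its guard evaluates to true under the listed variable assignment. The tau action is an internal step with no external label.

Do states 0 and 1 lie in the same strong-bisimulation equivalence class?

Refine partition for ~:
  P[0] = {{0,1,2,3,4,5,6}}
  P[1] = {{0,2,6},{1},{3},{4},{5}}
  P[2] = {{0},{1},{2},{3},{4},{5},{6}}
Fixed point at round 3; 7 class(es).
[0]={0}  [1]={1}

Answer: NOT BISIMILAR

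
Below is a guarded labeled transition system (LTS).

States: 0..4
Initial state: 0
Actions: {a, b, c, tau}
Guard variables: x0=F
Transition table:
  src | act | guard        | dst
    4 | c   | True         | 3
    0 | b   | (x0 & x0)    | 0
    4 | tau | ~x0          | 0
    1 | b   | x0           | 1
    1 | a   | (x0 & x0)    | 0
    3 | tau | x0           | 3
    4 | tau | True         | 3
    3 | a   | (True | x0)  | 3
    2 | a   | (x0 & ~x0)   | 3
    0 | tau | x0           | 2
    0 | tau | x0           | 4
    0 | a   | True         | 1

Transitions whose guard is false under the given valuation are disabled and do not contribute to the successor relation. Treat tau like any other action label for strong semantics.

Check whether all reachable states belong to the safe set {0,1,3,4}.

Answer: INVARIANT HOLDS

Trace:
Safe = {0,1,3,4}
R = {0,1}
  0: safe
  1: safe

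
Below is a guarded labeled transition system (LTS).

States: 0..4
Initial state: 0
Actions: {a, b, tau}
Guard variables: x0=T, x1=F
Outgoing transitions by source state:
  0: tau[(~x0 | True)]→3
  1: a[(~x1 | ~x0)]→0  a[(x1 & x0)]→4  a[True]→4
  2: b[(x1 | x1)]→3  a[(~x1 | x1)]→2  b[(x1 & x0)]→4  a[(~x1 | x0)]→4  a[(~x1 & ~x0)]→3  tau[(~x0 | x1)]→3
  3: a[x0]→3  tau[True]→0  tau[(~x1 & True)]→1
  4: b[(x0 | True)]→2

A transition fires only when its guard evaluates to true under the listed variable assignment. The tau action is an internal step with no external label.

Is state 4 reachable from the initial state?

Guard filter leaves 9 enabled edge(s).
L0 = {0}
L1 = {3}  now seen {0,3}
L2 = {1}  now seen {0,1,3}
L3 = {4}  now seen {0,1,3,4}
L4 = {2}  now seen {0,1,2,3,4}
Reachable = {0,1,2,3,4}
witness 4: tau·tau·a

Answer: REACHABLE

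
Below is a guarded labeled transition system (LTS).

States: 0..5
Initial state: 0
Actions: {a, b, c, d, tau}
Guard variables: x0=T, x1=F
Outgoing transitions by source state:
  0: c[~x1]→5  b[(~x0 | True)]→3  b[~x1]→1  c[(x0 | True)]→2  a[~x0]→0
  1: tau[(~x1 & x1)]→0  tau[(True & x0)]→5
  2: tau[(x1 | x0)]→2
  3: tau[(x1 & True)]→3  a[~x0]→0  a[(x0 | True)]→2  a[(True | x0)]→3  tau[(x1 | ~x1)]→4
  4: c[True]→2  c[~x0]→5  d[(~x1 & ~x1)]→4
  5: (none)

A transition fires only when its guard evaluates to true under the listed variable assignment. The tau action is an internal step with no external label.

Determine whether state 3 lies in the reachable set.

After dropping false guards: 11 live edges.
depth 0: {0}
depth 1: {1,2,3,5}  total {0,1,2,3,5}
depth 2: {4}  total {0,1,2,3,4,5}
Reach set: {0,1,2,3,4,5}
trace reaching 3: b

Answer: REACHABLE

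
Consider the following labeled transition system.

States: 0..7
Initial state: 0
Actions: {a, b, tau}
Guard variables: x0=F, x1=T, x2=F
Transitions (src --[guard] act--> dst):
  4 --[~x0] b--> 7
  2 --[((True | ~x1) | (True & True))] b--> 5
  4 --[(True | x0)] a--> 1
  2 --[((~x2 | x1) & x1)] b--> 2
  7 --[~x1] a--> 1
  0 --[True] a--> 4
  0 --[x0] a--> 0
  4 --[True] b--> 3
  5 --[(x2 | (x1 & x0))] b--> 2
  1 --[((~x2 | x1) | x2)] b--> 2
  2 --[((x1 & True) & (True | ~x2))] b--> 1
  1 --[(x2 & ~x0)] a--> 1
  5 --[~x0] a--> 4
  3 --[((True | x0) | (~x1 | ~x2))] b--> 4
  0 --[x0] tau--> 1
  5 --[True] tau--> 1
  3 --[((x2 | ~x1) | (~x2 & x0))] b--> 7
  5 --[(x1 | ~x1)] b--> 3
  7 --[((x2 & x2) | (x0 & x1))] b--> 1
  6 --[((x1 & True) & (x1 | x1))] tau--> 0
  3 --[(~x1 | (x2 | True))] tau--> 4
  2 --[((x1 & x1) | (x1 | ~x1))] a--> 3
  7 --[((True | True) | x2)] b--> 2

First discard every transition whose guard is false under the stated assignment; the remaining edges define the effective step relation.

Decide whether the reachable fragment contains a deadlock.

Answer: DEADLOCK-FREE

Trace:
Reach set: {0,1,2,3,4,5,7}
  0: a→4  [deg 1]
  1: b→2  [deg 1]
  2: a→3  b→1  b→2  b→5  [deg 4]
  3: b→4  tau→4  [deg 2]
  4: a→1  b→3  b→7  [deg 3]
  5: a→4  b→3  tau→1  [deg 3]
  7: b→2  [deg 1]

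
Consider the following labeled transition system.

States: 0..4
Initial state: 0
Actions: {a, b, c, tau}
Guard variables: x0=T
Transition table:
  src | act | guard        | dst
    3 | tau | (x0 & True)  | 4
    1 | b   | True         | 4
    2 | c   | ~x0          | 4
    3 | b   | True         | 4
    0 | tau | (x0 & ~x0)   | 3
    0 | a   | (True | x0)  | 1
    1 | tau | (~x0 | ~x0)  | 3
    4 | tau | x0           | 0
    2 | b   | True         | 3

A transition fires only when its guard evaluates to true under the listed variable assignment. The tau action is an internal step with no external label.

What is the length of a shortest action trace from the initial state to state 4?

Answer: 2

Trace:
Layered search for 4:
  Layer 0: {0}
  Layer 1: {1}
  Layer 2: {4}
first hit 4 at d=2 via a·b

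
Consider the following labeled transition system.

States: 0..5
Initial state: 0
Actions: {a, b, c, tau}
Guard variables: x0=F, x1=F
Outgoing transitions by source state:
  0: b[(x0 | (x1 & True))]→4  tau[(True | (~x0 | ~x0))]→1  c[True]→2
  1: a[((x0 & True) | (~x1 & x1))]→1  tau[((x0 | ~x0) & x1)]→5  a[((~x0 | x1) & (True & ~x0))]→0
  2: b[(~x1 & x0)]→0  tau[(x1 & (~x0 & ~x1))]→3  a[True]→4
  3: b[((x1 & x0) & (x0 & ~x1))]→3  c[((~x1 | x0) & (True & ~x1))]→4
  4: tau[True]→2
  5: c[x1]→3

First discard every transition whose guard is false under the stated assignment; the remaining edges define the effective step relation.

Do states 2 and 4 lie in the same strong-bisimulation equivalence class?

Answer: NOT BISIMILAR

Working:
Compute ~ classes (split until stable):
  π0 = {{0,1,2,3,4,5}}
  π1 = {{0},{1,2},{3},{4},{5}}
  π2 = {{0},{1},{2},{3},{4},{5}}
stable after 3 split(s): 6 block(s)
class of 2: {2}; class of 4: {4}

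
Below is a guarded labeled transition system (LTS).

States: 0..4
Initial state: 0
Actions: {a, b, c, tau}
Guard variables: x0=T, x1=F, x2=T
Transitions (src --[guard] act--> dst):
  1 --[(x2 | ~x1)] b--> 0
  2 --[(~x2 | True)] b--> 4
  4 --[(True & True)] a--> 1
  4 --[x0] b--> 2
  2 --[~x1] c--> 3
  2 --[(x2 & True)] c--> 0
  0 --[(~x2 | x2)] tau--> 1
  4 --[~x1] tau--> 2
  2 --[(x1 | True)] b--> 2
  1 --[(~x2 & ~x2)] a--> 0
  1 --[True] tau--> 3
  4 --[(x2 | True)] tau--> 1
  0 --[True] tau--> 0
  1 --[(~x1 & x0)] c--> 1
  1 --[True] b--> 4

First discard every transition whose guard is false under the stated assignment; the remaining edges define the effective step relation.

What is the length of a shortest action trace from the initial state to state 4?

Breadth-first toward 4:
  Layer 0: {0}
  Layer 1: {1}
  Layer 2: {3,4}
4 enters at depth 2; path tau·b

Answer: 2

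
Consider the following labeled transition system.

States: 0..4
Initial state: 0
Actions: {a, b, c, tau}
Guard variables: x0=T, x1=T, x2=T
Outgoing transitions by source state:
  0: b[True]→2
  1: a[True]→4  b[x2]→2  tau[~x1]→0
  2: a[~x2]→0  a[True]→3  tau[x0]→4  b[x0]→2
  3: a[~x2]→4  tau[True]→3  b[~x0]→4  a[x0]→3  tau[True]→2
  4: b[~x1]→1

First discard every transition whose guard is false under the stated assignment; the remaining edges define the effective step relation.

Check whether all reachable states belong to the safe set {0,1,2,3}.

Inv-set: {0,1,2,3}
R = {0,2,3,4}
  0: ✓
  2: ✓
  3: ✓
  4: VIOLATES
counterexample path to 4: b·tau

Answer: INVARIANT VIOLATED at state 4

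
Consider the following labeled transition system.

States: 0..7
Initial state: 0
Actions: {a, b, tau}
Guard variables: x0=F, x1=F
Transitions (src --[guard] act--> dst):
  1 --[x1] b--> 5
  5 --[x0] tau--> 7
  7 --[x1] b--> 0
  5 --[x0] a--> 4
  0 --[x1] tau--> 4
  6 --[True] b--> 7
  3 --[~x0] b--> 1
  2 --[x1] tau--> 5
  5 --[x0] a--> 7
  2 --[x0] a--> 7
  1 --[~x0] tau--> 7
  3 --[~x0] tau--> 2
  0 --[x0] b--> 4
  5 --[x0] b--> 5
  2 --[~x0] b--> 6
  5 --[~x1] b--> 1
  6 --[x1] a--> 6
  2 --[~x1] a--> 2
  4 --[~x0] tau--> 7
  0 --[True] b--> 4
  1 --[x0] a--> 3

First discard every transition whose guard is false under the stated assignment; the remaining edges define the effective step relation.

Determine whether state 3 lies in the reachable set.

Guard filter leaves 9 enabled edge(s).
Layer 0: {0}
Layer 1: {4}  cumulative {0,4}
Layer 2: {7}  cumulative {0,4,7}
Reach set: {0,4,7}

Answer: UNREACHABLE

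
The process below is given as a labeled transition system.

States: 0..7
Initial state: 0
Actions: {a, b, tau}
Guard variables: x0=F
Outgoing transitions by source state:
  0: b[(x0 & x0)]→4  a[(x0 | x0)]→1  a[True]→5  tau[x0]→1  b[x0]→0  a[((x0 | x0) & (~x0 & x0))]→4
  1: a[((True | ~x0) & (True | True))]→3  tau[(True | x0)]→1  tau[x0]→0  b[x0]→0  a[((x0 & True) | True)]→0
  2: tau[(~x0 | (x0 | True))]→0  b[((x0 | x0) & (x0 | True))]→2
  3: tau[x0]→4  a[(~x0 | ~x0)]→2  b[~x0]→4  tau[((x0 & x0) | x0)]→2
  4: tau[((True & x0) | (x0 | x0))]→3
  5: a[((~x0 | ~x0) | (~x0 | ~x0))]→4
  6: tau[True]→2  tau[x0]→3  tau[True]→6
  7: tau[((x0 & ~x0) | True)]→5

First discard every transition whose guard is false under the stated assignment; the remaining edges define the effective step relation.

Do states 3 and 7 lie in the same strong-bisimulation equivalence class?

Answer: NOT BISIMILAR

Trace:
Bisimulation quotient by refinement:
  P[0] = {{0,1,2,3,4,5,6,7}}
  P[1] = {{0,5},{1},{2,6,7},{3},{4}}
  P[2] = {{0},{1},{2,7},{3},{4},{5},{6}}
  P[3] = {{0},{1},{2},{3},{4},{5},{6},{7}}
8 equivalence class(es) (converged in 4)
class of 3: {3}; class of 7: {7}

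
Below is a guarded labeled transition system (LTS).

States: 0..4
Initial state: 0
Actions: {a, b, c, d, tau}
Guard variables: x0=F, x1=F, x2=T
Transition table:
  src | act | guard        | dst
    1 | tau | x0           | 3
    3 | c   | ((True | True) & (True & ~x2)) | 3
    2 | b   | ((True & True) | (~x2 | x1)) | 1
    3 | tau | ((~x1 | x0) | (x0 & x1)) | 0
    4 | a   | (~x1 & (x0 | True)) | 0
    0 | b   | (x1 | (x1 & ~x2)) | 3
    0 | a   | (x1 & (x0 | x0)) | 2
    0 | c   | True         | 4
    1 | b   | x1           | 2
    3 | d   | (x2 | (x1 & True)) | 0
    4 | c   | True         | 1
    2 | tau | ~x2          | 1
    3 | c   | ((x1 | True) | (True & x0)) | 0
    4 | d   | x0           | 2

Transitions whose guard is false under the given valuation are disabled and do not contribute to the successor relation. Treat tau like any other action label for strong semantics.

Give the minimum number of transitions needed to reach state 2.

Breadth-first toward 2:
  depth 0: {0}
  depth 1: {4}
  depth 2: {1}
2 never appears.

Answer: UNREACHABLE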